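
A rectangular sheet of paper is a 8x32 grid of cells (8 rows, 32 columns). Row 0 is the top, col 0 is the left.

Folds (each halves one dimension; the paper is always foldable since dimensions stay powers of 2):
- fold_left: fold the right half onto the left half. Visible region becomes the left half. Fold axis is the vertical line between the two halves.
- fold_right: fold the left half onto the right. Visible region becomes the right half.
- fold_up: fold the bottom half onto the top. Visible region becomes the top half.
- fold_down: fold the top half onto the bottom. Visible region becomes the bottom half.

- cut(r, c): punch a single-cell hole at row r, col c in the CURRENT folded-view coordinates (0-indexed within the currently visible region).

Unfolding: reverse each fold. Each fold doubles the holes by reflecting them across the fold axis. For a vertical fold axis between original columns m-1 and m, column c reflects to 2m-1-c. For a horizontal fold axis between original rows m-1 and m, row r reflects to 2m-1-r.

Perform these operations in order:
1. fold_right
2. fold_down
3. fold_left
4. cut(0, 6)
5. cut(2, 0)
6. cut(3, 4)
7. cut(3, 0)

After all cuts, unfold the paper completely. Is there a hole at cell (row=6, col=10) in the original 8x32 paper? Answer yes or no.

Op 1 fold_right: fold axis v@16; visible region now rows[0,8) x cols[16,32) = 8x16
Op 2 fold_down: fold axis h@4; visible region now rows[4,8) x cols[16,32) = 4x16
Op 3 fold_left: fold axis v@24; visible region now rows[4,8) x cols[16,24) = 4x8
Op 4 cut(0, 6): punch at orig (4,22); cuts so far [(4, 22)]; region rows[4,8) x cols[16,24) = 4x8
Op 5 cut(2, 0): punch at orig (6,16); cuts so far [(4, 22), (6, 16)]; region rows[4,8) x cols[16,24) = 4x8
Op 6 cut(3, 4): punch at orig (7,20); cuts so far [(4, 22), (6, 16), (7, 20)]; region rows[4,8) x cols[16,24) = 4x8
Op 7 cut(3, 0): punch at orig (7,16); cuts so far [(4, 22), (6, 16), (7, 16), (7, 20)]; region rows[4,8) x cols[16,24) = 4x8
Unfold 1 (reflect across v@24): 8 holes -> [(4, 22), (4, 25), (6, 16), (6, 31), (7, 16), (7, 20), (7, 27), (7, 31)]
Unfold 2 (reflect across h@4): 16 holes -> [(0, 16), (0, 20), (0, 27), (0, 31), (1, 16), (1, 31), (3, 22), (3, 25), (4, 22), (4, 25), (6, 16), (6, 31), (7, 16), (7, 20), (7, 27), (7, 31)]
Unfold 3 (reflect across v@16): 32 holes -> [(0, 0), (0, 4), (0, 11), (0, 15), (0, 16), (0, 20), (0, 27), (0, 31), (1, 0), (1, 15), (1, 16), (1, 31), (3, 6), (3, 9), (3, 22), (3, 25), (4, 6), (4, 9), (4, 22), (4, 25), (6, 0), (6, 15), (6, 16), (6, 31), (7, 0), (7, 4), (7, 11), (7, 15), (7, 16), (7, 20), (7, 27), (7, 31)]
Holes: [(0, 0), (0, 4), (0, 11), (0, 15), (0, 16), (0, 20), (0, 27), (0, 31), (1, 0), (1, 15), (1, 16), (1, 31), (3, 6), (3, 9), (3, 22), (3, 25), (4, 6), (4, 9), (4, 22), (4, 25), (6, 0), (6, 15), (6, 16), (6, 31), (7, 0), (7, 4), (7, 11), (7, 15), (7, 16), (7, 20), (7, 27), (7, 31)]

Answer: no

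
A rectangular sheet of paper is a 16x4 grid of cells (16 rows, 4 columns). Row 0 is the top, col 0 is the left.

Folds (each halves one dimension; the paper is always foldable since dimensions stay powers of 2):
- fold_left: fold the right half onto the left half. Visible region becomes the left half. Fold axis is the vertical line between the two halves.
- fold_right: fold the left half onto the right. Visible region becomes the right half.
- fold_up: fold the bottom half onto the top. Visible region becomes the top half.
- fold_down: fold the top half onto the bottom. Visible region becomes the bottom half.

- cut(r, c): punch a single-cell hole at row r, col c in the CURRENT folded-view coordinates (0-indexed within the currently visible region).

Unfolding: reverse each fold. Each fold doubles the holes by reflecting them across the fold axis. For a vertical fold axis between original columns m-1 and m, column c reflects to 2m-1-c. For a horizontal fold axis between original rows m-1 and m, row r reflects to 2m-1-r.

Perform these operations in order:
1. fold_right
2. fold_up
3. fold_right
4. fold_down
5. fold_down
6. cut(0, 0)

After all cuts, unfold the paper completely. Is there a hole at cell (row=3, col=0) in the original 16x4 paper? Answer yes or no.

Op 1 fold_right: fold axis v@2; visible region now rows[0,16) x cols[2,4) = 16x2
Op 2 fold_up: fold axis h@8; visible region now rows[0,8) x cols[2,4) = 8x2
Op 3 fold_right: fold axis v@3; visible region now rows[0,8) x cols[3,4) = 8x1
Op 4 fold_down: fold axis h@4; visible region now rows[4,8) x cols[3,4) = 4x1
Op 5 fold_down: fold axis h@6; visible region now rows[6,8) x cols[3,4) = 2x1
Op 6 cut(0, 0): punch at orig (6,3); cuts so far [(6, 3)]; region rows[6,8) x cols[3,4) = 2x1
Unfold 1 (reflect across h@6): 2 holes -> [(5, 3), (6, 3)]
Unfold 2 (reflect across h@4): 4 holes -> [(1, 3), (2, 3), (5, 3), (6, 3)]
Unfold 3 (reflect across v@3): 8 holes -> [(1, 2), (1, 3), (2, 2), (2, 3), (5, 2), (5, 3), (6, 2), (6, 3)]
Unfold 4 (reflect across h@8): 16 holes -> [(1, 2), (1, 3), (2, 2), (2, 3), (5, 2), (5, 3), (6, 2), (6, 3), (9, 2), (9, 3), (10, 2), (10, 3), (13, 2), (13, 3), (14, 2), (14, 3)]
Unfold 5 (reflect across v@2): 32 holes -> [(1, 0), (1, 1), (1, 2), (1, 3), (2, 0), (2, 1), (2, 2), (2, 3), (5, 0), (5, 1), (5, 2), (5, 3), (6, 0), (6, 1), (6, 2), (6, 3), (9, 0), (9, 1), (9, 2), (9, 3), (10, 0), (10, 1), (10, 2), (10, 3), (13, 0), (13, 1), (13, 2), (13, 3), (14, 0), (14, 1), (14, 2), (14, 3)]
Holes: [(1, 0), (1, 1), (1, 2), (1, 3), (2, 0), (2, 1), (2, 2), (2, 3), (5, 0), (5, 1), (5, 2), (5, 3), (6, 0), (6, 1), (6, 2), (6, 3), (9, 0), (9, 1), (9, 2), (9, 3), (10, 0), (10, 1), (10, 2), (10, 3), (13, 0), (13, 1), (13, 2), (13, 3), (14, 0), (14, 1), (14, 2), (14, 3)]

Answer: no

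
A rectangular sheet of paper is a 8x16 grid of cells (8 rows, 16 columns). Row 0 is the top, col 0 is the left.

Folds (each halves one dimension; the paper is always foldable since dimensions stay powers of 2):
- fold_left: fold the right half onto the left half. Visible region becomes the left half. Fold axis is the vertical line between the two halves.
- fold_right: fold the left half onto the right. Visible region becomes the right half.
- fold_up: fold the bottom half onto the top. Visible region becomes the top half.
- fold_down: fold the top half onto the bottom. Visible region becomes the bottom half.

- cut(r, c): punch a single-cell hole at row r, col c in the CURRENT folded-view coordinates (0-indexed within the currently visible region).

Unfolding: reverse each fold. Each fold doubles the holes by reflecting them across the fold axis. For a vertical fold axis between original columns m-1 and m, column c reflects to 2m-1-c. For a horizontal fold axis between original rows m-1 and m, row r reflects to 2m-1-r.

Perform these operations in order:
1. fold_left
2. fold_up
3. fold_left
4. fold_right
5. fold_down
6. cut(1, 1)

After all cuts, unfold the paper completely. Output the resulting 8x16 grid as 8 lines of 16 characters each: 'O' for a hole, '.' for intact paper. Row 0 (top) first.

Op 1 fold_left: fold axis v@8; visible region now rows[0,8) x cols[0,8) = 8x8
Op 2 fold_up: fold axis h@4; visible region now rows[0,4) x cols[0,8) = 4x8
Op 3 fold_left: fold axis v@4; visible region now rows[0,4) x cols[0,4) = 4x4
Op 4 fold_right: fold axis v@2; visible region now rows[0,4) x cols[2,4) = 4x2
Op 5 fold_down: fold axis h@2; visible region now rows[2,4) x cols[2,4) = 2x2
Op 6 cut(1, 1): punch at orig (3,3); cuts so far [(3, 3)]; region rows[2,4) x cols[2,4) = 2x2
Unfold 1 (reflect across h@2): 2 holes -> [(0, 3), (3, 3)]
Unfold 2 (reflect across v@2): 4 holes -> [(0, 0), (0, 3), (3, 0), (3, 3)]
Unfold 3 (reflect across v@4): 8 holes -> [(0, 0), (0, 3), (0, 4), (0, 7), (3, 0), (3, 3), (3, 4), (3, 7)]
Unfold 4 (reflect across h@4): 16 holes -> [(0, 0), (0, 3), (0, 4), (0, 7), (3, 0), (3, 3), (3, 4), (3, 7), (4, 0), (4, 3), (4, 4), (4, 7), (7, 0), (7, 3), (7, 4), (7, 7)]
Unfold 5 (reflect across v@8): 32 holes -> [(0, 0), (0, 3), (0, 4), (0, 7), (0, 8), (0, 11), (0, 12), (0, 15), (3, 0), (3, 3), (3, 4), (3, 7), (3, 8), (3, 11), (3, 12), (3, 15), (4, 0), (4, 3), (4, 4), (4, 7), (4, 8), (4, 11), (4, 12), (4, 15), (7, 0), (7, 3), (7, 4), (7, 7), (7, 8), (7, 11), (7, 12), (7, 15)]

Answer: O..OO..OO..OO..O
................
................
O..OO..OO..OO..O
O..OO..OO..OO..O
................
................
O..OO..OO..OO..O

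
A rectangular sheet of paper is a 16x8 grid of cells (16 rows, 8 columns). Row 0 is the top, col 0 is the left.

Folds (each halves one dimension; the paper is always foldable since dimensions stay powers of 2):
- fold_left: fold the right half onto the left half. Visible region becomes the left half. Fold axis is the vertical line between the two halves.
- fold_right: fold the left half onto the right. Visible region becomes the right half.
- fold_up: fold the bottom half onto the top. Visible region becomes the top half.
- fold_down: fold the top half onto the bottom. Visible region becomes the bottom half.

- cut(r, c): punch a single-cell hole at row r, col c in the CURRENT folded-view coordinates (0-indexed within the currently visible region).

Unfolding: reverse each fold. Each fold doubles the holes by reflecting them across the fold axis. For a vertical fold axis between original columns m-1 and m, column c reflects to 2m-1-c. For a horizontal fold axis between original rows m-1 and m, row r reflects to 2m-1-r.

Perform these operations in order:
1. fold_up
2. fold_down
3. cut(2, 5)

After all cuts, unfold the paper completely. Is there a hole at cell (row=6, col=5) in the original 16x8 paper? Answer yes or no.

Op 1 fold_up: fold axis h@8; visible region now rows[0,8) x cols[0,8) = 8x8
Op 2 fold_down: fold axis h@4; visible region now rows[4,8) x cols[0,8) = 4x8
Op 3 cut(2, 5): punch at orig (6,5); cuts so far [(6, 5)]; region rows[4,8) x cols[0,8) = 4x8
Unfold 1 (reflect across h@4): 2 holes -> [(1, 5), (6, 5)]
Unfold 2 (reflect across h@8): 4 holes -> [(1, 5), (6, 5), (9, 5), (14, 5)]
Holes: [(1, 5), (6, 5), (9, 5), (14, 5)]

Answer: yes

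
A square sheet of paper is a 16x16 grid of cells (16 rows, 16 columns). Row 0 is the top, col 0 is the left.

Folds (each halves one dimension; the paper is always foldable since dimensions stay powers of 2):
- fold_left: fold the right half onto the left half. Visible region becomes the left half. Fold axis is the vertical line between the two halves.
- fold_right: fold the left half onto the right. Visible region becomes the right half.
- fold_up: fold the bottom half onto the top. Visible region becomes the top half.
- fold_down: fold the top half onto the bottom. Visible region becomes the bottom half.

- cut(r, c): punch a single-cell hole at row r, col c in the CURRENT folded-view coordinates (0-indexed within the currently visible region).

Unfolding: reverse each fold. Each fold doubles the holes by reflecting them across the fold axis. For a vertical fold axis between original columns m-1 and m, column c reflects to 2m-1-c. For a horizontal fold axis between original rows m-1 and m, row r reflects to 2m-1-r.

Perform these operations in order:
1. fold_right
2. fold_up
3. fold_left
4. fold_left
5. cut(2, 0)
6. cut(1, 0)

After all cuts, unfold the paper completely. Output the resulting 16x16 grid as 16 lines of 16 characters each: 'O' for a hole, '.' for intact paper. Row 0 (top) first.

Answer: ................
O..OO..OO..OO..O
O..OO..OO..OO..O
................
................
................
................
................
................
................
................
................
................
O..OO..OO..OO..O
O..OO..OO..OO..O
................

Derivation:
Op 1 fold_right: fold axis v@8; visible region now rows[0,16) x cols[8,16) = 16x8
Op 2 fold_up: fold axis h@8; visible region now rows[0,8) x cols[8,16) = 8x8
Op 3 fold_left: fold axis v@12; visible region now rows[0,8) x cols[8,12) = 8x4
Op 4 fold_left: fold axis v@10; visible region now rows[0,8) x cols[8,10) = 8x2
Op 5 cut(2, 0): punch at orig (2,8); cuts so far [(2, 8)]; region rows[0,8) x cols[8,10) = 8x2
Op 6 cut(1, 0): punch at orig (1,8); cuts so far [(1, 8), (2, 8)]; region rows[0,8) x cols[8,10) = 8x2
Unfold 1 (reflect across v@10): 4 holes -> [(1, 8), (1, 11), (2, 8), (2, 11)]
Unfold 2 (reflect across v@12): 8 holes -> [(1, 8), (1, 11), (1, 12), (1, 15), (2, 8), (2, 11), (2, 12), (2, 15)]
Unfold 3 (reflect across h@8): 16 holes -> [(1, 8), (1, 11), (1, 12), (1, 15), (2, 8), (2, 11), (2, 12), (2, 15), (13, 8), (13, 11), (13, 12), (13, 15), (14, 8), (14, 11), (14, 12), (14, 15)]
Unfold 4 (reflect across v@8): 32 holes -> [(1, 0), (1, 3), (1, 4), (1, 7), (1, 8), (1, 11), (1, 12), (1, 15), (2, 0), (2, 3), (2, 4), (2, 7), (2, 8), (2, 11), (2, 12), (2, 15), (13, 0), (13, 3), (13, 4), (13, 7), (13, 8), (13, 11), (13, 12), (13, 15), (14, 0), (14, 3), (14, 4), (14, 7), (14, 8), (14, 11), (14, 12), (14, 15)]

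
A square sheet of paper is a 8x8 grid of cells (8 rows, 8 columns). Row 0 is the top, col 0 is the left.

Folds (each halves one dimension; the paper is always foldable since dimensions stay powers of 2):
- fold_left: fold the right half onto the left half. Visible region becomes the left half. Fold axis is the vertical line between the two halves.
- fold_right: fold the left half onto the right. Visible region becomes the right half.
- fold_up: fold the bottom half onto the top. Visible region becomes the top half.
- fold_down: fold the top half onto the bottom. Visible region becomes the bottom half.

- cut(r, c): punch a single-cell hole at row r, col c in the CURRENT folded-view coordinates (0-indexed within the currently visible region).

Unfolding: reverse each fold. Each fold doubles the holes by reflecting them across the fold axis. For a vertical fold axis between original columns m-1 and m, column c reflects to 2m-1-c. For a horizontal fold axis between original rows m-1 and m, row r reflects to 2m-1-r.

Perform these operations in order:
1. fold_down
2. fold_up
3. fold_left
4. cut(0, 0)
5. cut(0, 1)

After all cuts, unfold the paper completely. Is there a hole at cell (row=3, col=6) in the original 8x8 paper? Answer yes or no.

Answer: yes

Derivation:
Op 1 fold_down: fold axis h@4; visible region now rows[4,8) x cols[0,8) = 4x8
Op 2 fold_up: fold axis h@6; visible region now rows[4,6) x cols[0,8) = 2x8
Op 3 fold_left: fold axis v@4; visible region now rows[4,6) x cols[0,4) = 2x4
Op 4 cut(0, 0): punch at orig (4,0); cuts so far [(4, 0)]; region rows[4,6) x cols[0,4) = 2x4
Op 5 cut(0, 1): punch at orig (4,1); cuts so far [(4, 0), (4, 1)]; region rows[4,6) x cols[0,4) = 2x4
Unfold 1 (reflect across v@4): 4 holes -> [(4, 0), (4, 1), (4, 6), (4, 7)]
Unfold 2 (reflect across h@6): 8 holes -> [(4, 0), (4, 1), (4, 6), (4, 7), (7, 0), (7, 1), (7, 6), (7, 7)]
Unfold 3 (reflect across h@4): 16 holes -> [(0, 0), (0, 1), (0, 6), (0, 7), (3, 0), (3, 1), (3, 6), (3, 7), (4, 0), (4, 1), (4, 6), (4, 7), (7, 0), (7, 1), (7, 6), (7, 7)]
Holes: [(0, 0), (0, 1), (0, 6), (0, 7), (3, 0), (3, 1), (3, 6), (3, 7), (4, 0), (4, 1), (4, 6), (4, 7), (7, 0), (7, 1), (7, 6), (7, 7)]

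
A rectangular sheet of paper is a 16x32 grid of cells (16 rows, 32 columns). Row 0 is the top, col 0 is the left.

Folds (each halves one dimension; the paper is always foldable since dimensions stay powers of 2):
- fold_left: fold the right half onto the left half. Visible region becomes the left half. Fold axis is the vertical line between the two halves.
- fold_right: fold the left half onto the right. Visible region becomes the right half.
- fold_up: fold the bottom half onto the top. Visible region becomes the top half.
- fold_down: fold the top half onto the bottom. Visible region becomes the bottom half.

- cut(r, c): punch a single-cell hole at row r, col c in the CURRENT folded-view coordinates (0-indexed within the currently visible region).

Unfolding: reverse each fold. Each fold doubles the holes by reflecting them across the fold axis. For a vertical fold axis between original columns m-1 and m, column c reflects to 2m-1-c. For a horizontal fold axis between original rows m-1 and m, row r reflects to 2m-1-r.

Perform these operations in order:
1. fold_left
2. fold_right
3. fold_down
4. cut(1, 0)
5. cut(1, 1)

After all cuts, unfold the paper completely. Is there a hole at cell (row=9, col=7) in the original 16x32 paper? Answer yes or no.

Op 1 fold_left: fold axis v@16; visible region now rows[0,16) x cols[0,16) = 16x16
Op 2 fold_right: fold axis v@8; visible region now rows[0,16) x cols[8,16) = 16x8
Op 3 fold_down: fold axis h@8; visible region now rows[8,16) x cols[8,16) = 8x8
Op 4 cut(1, 0): punch at orig (9,8); cuts so far [(9, 8)]; region rows[8,16) x cols[8,16) = 8x8
Op 5 cut(1, 1): punch at orig (9,9); cuts so far [(9, 8), (9, 9)]; region rows[8,16) x cols[8,16) = 8x8
Unfold 1 (reflect across h@8): 4 holes -> [(6, 8), (6, 9), (9, 8), (9, 9)]
Unfold 2 (reflect across v@8): 8 holes -> [(6, 6), (6, 7), (6, 8), (6, 9), (9, 6), (9, 7), (9, 8), (9, 9)]
Unfold 3 (reflect across v@16): 16 holes -> [(6, 6), (6, 7), (6, 8), (6, 9), (6, 22), (6, 23), (6, 24), (6, 25), (9, 6), (9, 7), (9, 8), (9, 9), (9, 22), (9, 23), (9, 24), (9, 25)]
Holes: [(6, 6), (6, 7), (6, 8), (6, 9), (6, 22), (6, 23), (6, 24), (6, 25), (9, 6), (9, 7), (9, 8), (9, 9), (9, 22), (9, 23), (9, 24), (9, 25)]

Answer: yes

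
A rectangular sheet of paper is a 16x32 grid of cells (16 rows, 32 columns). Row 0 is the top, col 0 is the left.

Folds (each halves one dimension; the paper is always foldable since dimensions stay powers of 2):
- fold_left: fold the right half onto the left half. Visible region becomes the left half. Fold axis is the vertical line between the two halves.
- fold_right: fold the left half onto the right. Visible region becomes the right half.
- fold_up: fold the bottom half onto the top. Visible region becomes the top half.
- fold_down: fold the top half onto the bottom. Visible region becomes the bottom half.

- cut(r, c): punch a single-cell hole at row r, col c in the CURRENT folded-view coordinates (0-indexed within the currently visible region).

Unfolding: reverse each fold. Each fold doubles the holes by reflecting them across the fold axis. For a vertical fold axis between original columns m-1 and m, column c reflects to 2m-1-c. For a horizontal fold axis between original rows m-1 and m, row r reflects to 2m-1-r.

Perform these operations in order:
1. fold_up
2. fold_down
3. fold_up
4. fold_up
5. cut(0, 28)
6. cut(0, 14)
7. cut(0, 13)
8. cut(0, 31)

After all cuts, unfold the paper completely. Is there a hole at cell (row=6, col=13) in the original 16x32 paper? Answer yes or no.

Answer: yes

Derivation:
Op 1 fold_up: fold axis h@8; visible region now rows[0,8) x cols[0,32) = 8x32
Op 2 fold_down: fold axis h@4; visible region now rows[4,8) x cols[0,32) = 4x32
Op 3 fold_up: fold axis h@6; visible region now rows[4,6) x cols[0,32) = 2x32
Op 4 fold_up: fold axis h@5; visible region now rows[4,5) x cols[0,32) = 1x32
Op 5 cut(0, 28): punch at orig (4,28); cuts so far [(4, 28)]; region rows[4,5) x cols[0,32) = 1x32
Op 6 cut(0, 14): punch at orig (4,14); cuts so far [(4, 14), (4, 28)]; region rows[4,5) x cols[0,32) = 1x32
Op 7 cut(0, 13): punch at orig (4,13); cuts so far [(4, 13), (4, 14), (4, 28)]; region rows[4,5) x cols[0,32) = 1x32
Op 8 cut(0, 31): punch at orig (4,31); cuts so far [(4, 13), (4, 14), (4, 28), (4, 31)]; region rows[4,5) x cols[0,32) = 1x32
Unfold 1 (reflect across h@5): 8 holes -> [(4, 13), (4, 14), (4, 28), (4, 31), (5, 13), (5, 14), (5, 28), (5, 31)]
Unfold 2 (reflect across h@6): 16 holes -> [(4, 13), (4, 14), (4, 28), (4, 31), (5, 13), (5, 14), (5, 28), (5, 31), (6, 13), (6, 14), (6, 28), (6, 31), (7, 13), (7, 14), (7, 28), (7, 31)]
Unfold 3 (reflect across h@4): 32 holes -> [(0, 13), (0, 14), (0, 28), (0, 31), (1, 13), (1, 14), (1, 28), (1, 31), (2, 13), (2, 14), (2, 28), (2, 31), (3, 13), (3, 14), (3, 28), (3, 31), (4, 13), (4, 14), (4, 28), (4, 31), (5, 13), (5, 14), (5, 28), (5, 31), (6, 13), (6, 14), (6, 28), (6, 31), (7, 13), (7, 14), (7, 28), (7, 31)]
Unfold 4 (reflect across h@8): 64 holes -> [(0, 13), (0, 14), (0, 28), (0, 31), (1, 13), (1, 14), (1, 28), (1, 31), (2, 13), (2, 14), (2, 28), (2, 31), (3, 13), (3, 14), (3, 28), (3, 31), (4, 13), (4, 14), (4, 28), (4, 31), (5, 13), (5, 14), (5, 28), (5, 31), (6, 13), (6, 14), (6, 28), (6, 31), (7, 13), (7, 14), (7, 28), (7, 31), (8, 13), (8, 14), (8, 28), (8, 31), (9, 13), (9, 14), (9, 28), (9, 31), (10, 13), (10, 14), (10, 28), (10, 31), (11, 13), (11, 14), (11, 28), (11, 31), (12, 13), (12, 14), (12, 28), (12, 31), (13, 13), (13, 14), (13, 28), (13, 31), (14, 13), (14, 14), (14, 28), (14, 31), (15, 13), (15, 14), (15, 28), (15, 31)]
Holes: [(0, 13), (0, 14), (0, 28), (0, 31), (1, 13), (1, 14), (1, 28), (1, 31), (2, 13), (2, 14), (2, 28), (2, 31), (3, 13), (3, 14), (3, 28), (3, 31), (4, 13), (4, 14), (4, 28), (4, 31), (5, 13), (5, 14), (5, 28), (5, 31), (6, 13), (6, 14), (6, 28), (6, 31), (7, 13), (7, 14), (7, 28), (7, 31), (8, 13), (8, 14), (8, 28), (8, 31), (9, 13), (9, 14), (9, 28), (9, 31), (10, 13), (10, 14), (10, 28), (10, 31), (11, 13), (11, 14), (11, 28), (11, 31), (12, 13), (12, 14), (12, 28), (12, 31), (13, 13), (13, 14), (13, 28), (13, 31), (14, 13), (14, 14), (14, 28), (14, 31), (15, 13), (15, 14), (15, 28), (15, 31)]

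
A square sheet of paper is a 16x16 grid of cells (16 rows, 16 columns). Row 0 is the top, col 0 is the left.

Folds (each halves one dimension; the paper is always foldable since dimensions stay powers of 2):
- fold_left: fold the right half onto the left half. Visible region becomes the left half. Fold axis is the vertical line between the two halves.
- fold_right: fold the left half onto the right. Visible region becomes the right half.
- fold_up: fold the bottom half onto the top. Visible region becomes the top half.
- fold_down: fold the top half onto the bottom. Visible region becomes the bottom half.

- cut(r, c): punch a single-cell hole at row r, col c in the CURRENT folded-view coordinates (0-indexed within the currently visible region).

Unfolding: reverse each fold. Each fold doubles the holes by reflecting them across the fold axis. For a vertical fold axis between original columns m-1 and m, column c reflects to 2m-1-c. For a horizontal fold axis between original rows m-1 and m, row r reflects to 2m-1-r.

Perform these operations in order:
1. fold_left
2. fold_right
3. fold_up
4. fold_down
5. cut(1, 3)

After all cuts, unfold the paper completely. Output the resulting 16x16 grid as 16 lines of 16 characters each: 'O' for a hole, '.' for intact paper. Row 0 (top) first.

Op 1 fold_left: fold axis v@8; visible region now rows[0,16) x cols[0,8) = 16x8
Op 2 fold_right: fold axis v@4; visible region now rows[0,16) x cols[4,8) = 16x4
Op 3 fold_up: fold axis h@8; visible region now rows[0,8) x cols[4,8) = 8x4
Op 4 fold_down: fold axis h@4; visible region now rows[4,8) x cols[4,8) = 4x4
Op 5 cut(1, 3): punch at orig (5,7); cuts so far [(5, 7)]; region rows[4,8) x cols[4,8) = 4x4
Unfold 1 (reflect across h@4): 2 holes -> [(2, 7), (5, 7)]
Unfold 2 (reflect across h@8): 4 holes -> [(2, 7), (5, 7), (10, 7), (13, 7)]
Unfold 3 (reflect across v@4): 8 holes -> [(2, 0), (2, 7), (5, 0), (5, 7), (10, 0), (10, 7), (13, 0), (13, 7)]
Unfold 4 (reflect across v@8): 16 holes -> [(2, 0), (2, 7), (2, 8), (2, 15), (5, 0), (5, 7), (5, 8), (5, 15), (10, 0), (10, 7), (10, 8), (10, 15), (13, 0), (13, 7), (13, 8), (13, 15)]

Answer: ................
................
O......OO......O
................
................
O......OO......O
................
................
................
................
O......OO......O
................
................
O......OO......O
................
................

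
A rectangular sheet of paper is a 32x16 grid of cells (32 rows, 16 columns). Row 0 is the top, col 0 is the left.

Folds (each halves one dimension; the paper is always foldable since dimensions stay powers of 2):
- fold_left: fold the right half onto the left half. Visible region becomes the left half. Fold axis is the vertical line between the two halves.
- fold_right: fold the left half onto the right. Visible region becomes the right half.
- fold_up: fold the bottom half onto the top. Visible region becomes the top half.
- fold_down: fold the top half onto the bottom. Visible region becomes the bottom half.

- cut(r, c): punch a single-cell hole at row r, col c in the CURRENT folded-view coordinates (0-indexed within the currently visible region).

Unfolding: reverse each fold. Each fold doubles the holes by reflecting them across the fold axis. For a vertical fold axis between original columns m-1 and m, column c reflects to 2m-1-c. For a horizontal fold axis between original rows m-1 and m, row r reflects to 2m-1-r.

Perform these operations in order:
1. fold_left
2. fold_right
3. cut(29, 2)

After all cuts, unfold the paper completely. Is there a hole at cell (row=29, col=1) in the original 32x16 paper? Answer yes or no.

Answer: yes

Derivation:
Op 1 fold_left: fold axis v@8; visible region now rows[0,32) x cols[0,8) = 32x8
Op 2 fold_right: fold axis v@4; visible region now rows[0,32) x cols[4,8) = 32x4
Op 3 cut(29, 2): punch at orig (29,6); cuts so far [(29, 6)]; region rows[0,32) x cols[4,8) = 32x4
Unfold 1 (reflect across v@4): 2 holes -> [(29, 1), (29, 6)]
Unfold 2 (reflect across v@8): 4 holes -> [(29, 1), (29, 6), (29, 9), (29, 14)]
Holes: [(29, 1), (29, 6), (29, 9), (29, 14)]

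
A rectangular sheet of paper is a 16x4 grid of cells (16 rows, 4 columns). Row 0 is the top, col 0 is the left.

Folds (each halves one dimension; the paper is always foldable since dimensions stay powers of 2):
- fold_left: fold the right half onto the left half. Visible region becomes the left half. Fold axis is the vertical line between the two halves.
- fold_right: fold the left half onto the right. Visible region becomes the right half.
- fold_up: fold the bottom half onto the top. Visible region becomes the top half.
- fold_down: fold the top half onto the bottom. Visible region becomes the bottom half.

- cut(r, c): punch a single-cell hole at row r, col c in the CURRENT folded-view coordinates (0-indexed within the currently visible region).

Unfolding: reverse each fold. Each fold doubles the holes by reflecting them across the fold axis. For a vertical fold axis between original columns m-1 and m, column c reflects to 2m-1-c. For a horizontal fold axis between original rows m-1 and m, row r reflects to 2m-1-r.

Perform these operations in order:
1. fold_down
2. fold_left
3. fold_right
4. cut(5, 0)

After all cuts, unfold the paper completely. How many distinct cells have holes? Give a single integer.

Answer: 8

Derivation:
Op 1 fold_down: fold axis h@8; visible region now rows[8,16) x cols[0,4) = 8x4
Op 2 fold_left: fold axis v@2; visible region now rows[8,16) x cols[0,2) = 8x2
Op 3 fold_right: fold axis v@1; visible region now rows[8,16) x cols[1,2) = 8x1
Op 4 cut(5, 0): punch at orig (13,1); cuts so far [(13, 1)]; region rows[8,16) x cols[1,2) = 8x1
Unfold 1 (reflect across v@1): 2 holes -> [(13, 0), (13, 1)]
Unfold 2 (reflect across v@2): 4 holes -> [(13, 0), (13, 1), (13, 2), (13, 3)]
Unfold 3 (reflect across h@8): 8 holes -> [(2, 0), (2, 1), (2, 2), (2, 3), (13, 0), (13, 1), (13, 2), (13, 3)]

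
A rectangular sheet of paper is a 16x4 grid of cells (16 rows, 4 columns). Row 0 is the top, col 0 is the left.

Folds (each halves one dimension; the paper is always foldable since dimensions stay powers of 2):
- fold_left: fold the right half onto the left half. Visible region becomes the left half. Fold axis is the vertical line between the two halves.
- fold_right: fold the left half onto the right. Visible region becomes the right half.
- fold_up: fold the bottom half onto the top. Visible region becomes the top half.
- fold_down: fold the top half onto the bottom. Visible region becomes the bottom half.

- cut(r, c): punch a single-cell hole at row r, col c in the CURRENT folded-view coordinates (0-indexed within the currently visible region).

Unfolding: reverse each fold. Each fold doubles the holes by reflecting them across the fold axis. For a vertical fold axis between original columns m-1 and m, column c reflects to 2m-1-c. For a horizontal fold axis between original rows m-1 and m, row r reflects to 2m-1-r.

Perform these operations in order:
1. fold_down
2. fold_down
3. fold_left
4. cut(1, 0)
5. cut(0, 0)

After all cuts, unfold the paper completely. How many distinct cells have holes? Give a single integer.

Op 1 fold_down: fold axis h@8; visible region now rows[8,16) x cols[0,4) = 8x4
Op 2 fold_down: fold axis h@12; visible region now rows[12,16) x cols[0,4) = 4x4
Op 3 fold_left: fold axis v@2; visible region now rows[12,16) x cols[0,2) = 4x2
Op 4 cut(1, 0): punch at orig (13,0); cuts so far [(13, 0)]; region rows[12,16) x cols[0,2) = 4x2
Op 5 cut(0, 0): punch at orig (12,0); cuts so far [(12, 0), (13, 0)]; region rows[12,16) x cols[0,2) = 4x2
Unfold 1 (reflect across v@2): 4 holes -> [(12, 0), (12, 3), (13, 0), (13, 3)]
Unfold 2 (reflect across h@12): 8 holes -> [(10, 0), (10, 3), (11, 0), (11, 3), (12, 0), (12, 3), (13, 0), (13, 3)]
Unfold 3 (reflect across h@8): 16 holes -> [(2, 0), (2, 3), (3, 0), (3, 3), (4, 0), (4, 3), (5, 0), (5, 3), (10, 0), (10, 3), (11, 0), (11, 3), (12, 0), (12, 3), (13, 0), (13, 3)]

Answer: 16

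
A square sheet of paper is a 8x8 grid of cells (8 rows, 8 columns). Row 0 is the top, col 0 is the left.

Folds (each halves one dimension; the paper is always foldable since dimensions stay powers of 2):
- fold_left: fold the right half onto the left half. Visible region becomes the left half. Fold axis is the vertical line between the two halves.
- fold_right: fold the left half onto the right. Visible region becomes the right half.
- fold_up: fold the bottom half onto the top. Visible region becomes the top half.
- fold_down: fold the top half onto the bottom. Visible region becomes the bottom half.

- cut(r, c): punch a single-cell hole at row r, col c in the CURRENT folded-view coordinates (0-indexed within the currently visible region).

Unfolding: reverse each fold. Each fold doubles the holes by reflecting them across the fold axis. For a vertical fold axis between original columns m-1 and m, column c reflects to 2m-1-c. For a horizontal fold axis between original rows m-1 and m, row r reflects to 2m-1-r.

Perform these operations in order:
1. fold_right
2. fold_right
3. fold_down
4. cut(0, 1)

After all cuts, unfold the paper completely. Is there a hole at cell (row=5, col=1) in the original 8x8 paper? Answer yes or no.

Op 1 fold_right: fold axis v@4; visible region now rows[0,8) x cols[4,8) = 8x4
Op 2 fold_right: fold axis v@6; visible region now rows[0,8) x cols[6,8) = 8x2
Op 3 fold_down: fold axis h@4; visible region now rows[4,8) x cols[6,8) = 4x2
Op 4 cut(0, 1): punch at orig (4,7); cuts so far [(4, 7)]; region rows[4,8) x cols[6,8) = 4x2
Unfold 1 (reflect across h@4): 2 holes -> [(3, 7), (4, 7)]
Unfold 2 (reflect across v@6): 4 holes -> [(3, 4), (3, 7), (4, 4), (4, 7)]
Unfold 3 (reflect across v@4): 8 holes -> [(3, 0), (3, 3), (3, 4), (3, 7), (4, 0), (4, 3), (4, 4), (4, 7)]
Holes: [(3, 0), (3, 3), (3, 4), (3, 7), (4, 0), (4, 3), (4, 4), (4, 7)]

Answer: no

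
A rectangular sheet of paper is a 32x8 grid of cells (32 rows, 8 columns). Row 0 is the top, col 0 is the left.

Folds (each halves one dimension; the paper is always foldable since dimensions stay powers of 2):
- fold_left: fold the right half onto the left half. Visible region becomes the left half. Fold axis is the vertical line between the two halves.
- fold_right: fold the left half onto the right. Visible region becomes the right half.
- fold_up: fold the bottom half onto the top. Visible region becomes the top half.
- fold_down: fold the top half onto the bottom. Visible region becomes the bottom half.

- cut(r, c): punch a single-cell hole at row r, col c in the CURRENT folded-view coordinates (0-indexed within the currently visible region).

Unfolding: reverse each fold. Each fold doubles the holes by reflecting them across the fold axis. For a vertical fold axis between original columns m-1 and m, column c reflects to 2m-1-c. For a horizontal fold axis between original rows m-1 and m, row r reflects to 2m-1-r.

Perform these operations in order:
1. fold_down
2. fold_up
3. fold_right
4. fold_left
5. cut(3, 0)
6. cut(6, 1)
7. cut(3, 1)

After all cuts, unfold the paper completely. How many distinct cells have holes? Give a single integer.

Answer: 48

Derivation:
Op 1 fold_down: fold axis h@16; visible region now rows[16,32) x cols[0,8) = 16x8
Op 2 fold_up: fold axis h@24; visible region now rows[16,24) x cols[0,8) = 8x8
Op 3 fold_right: fold axis v@4; visible region now rows[16,24) x cols[4,8) = 8x4
Op 4 fold_left: fold axis v@6; visible region now rows[16,24) x cols[4,6) = 8x2
Op 5 cut(3, 0): punch at orig (19,4); cuts so far [(19, 4)]; region rows[16,24) x cols[4,6) = 8x2
Op 6 cut(6, 1): punch at orig (22,5); cuts so far [(19, 4), (22, 5)]; region rows[16,24) x cols[4,6) = 8x2
Op 7 cut(3, 1): punch at orig (19,5); cuts so far [(19, 4), (19, 5), (22, 5)]; region rows[16,24) x cols[4,6) = 8x2
Unfold 1 (reflect across v@6): 6 holes -> [(19, 4), (19, 5), (19, 6), (19, 7), (22, 5), (22, 6)]
Unfold 2 (reflect across v@4): 12 holes -> [(19, 0), (19, 1), (19, 2), (19, 3), (19, 4), (19, 5), (19, 6), (19, 7), (22, 1), (22, 2), (22, 5), (22, 6)]
Unfold 3 (reflect across h@24): 24 holes -> [(19, 0), (19, 1), (19, 2), (19, 3), (19, 4), (19, 5), (19, 6), (19, 7), (22, 1), (22, 2), (22, 5), (22, 6), (25, 1), (25, 2), (25, 5), (25, 6), (28, 0), (28, 1), (28, 2), (28, 3), (28, 4), (28, 5), (28, 6), (28, 7)]
Unfold 4 (reflect across h@16): 48 holes -> [(3, 0), (3, 1), (3, 2), (3, 3), (3, 4), (3, 5), (3, 6), (3, 7), (6, 1), (6, 2), (6, 5), (6, 6), (9, 1), (9, 2), (9, 5), (9, 6), (12, 0), (12, 1), (12, 2), (12, 3), (12, 4), (12, 5), (12, 6), (12, 7), (19, 0), (19, 1), (19, 2), (19, 3), (19, 4), (19, 5), (19, 6), (19, 7), (22, 1), (22, 2), (22, 5), (22, 6), (25, 1), (25, 2), (25, 5), (25, 6), (28, 0), (28, 1), (28, 2), (28, 3), (28, 4), (28, 5), (28, 6), (28, 7)]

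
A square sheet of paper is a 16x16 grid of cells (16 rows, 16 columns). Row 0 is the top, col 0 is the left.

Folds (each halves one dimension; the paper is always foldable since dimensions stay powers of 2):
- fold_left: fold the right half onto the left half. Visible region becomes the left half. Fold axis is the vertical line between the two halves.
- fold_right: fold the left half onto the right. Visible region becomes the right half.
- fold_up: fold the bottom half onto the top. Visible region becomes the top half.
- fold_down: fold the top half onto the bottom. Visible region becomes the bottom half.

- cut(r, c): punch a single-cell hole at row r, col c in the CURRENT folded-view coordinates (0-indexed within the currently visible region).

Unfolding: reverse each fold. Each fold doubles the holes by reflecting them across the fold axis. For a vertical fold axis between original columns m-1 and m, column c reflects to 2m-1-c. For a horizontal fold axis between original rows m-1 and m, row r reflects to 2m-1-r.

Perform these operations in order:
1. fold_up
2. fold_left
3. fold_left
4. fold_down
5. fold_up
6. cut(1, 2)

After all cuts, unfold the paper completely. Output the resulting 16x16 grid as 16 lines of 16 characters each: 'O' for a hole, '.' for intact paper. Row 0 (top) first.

Answer: ................
..O..O....O..O..
..O..O....O..O..
................
................
..O..O....O..O..
..O..O....O..O..
................
................
..O..O....O..O..
..O..O....O..O..
................
................
..O..O....O..O..
..O..O....O..O..
................

Derivation:
Op 1 fold_up: fold axis h@8; visible region now rows[0,8) x cols[0,16) = 8x16
Op 2 fold_left: fold axis v@8; visible region now rows[0,8) x cols[0,8) = 8x8
Op 3 fold_left: fold axis v@4; visible region now rows[0,8) x cols[0,4) = 8x4
Op 4 fold_down: fold axis h@4; visible region now rows[4,8) x cols[0,4) = 4x4
Op 5 fold_up: fold axis h@6; visible region now rows[4,6) x cols[0,4) = 2x4
Op 6 cut(1, 2): punch at orig (5,2); cuts so far [(5, 2)]; region rows[4,6) x cols[0,4) = 2x4
Unfold 1 (reflect across h@6): 2 holes -> [(5, 2), (6, 2)]
Unfold 2 (reflect across h@4): 4 holes -> [(1, 2), (2, 2), (5, 2), (6, 2)]
Unfold 3 (reflect across v@4): 8 holes -> [(1, 2), (1, 5), (2, 2), (2, 5), (5, 2), (5, 5), (6, 2), (6, 5)]
Unfold 4 (reflect across v@8): 16 holes -> [(1, 2), (1, 5), (1, 10), (1, 13), (2, 2), (2, 5), (2, 10), (2, 13), (5, 2), (5, 5), (5, 10), (5, 13), (6, 2), (6, 5), (6, 10), (6, 13)]
Unfold 5 (reflect across h@8): 32 holes -> [(1, 2), (1, 5), (1, 10), (1, 13), (2, 2), (2, 5), (2, 10), (2, 13), (5, 2), (5, 5), (5, 10), (5, 13), (6, 2), (6, 5), (6, 10), (6, 13), (9, 2), (9, 5), (9, 10), (9, 13), (10, 2), (10, 5), (10, 10), (10, 13), (13, 2), (13, 5), (13, 10), (13, 13), (14, 2), (14, 5), (14, 10), (14, 13)]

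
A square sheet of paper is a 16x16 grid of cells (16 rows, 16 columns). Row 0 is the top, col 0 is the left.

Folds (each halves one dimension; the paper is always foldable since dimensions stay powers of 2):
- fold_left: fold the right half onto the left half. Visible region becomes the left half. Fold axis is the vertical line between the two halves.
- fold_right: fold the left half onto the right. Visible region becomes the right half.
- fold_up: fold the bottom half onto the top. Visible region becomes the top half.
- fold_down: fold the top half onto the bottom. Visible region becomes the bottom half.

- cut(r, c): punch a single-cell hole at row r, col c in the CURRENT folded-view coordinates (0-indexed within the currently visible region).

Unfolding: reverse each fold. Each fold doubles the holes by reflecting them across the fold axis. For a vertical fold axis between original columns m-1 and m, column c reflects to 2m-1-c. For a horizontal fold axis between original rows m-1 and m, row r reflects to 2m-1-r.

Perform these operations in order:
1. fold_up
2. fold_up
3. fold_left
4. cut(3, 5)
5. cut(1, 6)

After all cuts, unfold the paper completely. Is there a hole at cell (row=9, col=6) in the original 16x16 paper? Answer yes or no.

Op 1 fold_up: fold axis h@8; visible region now rows[0,8) x cols[0,16) = 8x16
Op 2 fold_up: fold axis h@4; visible region now rows[0,4) x cols[0,16) = 4x16
Op 3 fold_left: fold axis v@8; visible region now rows[0,4) x cols[0,8) = 4x8
Op 4 cut(3, 5): punch at orig (3,5); cuts so far [(3, 5)]; region rows[0,4) x cols[0,8) = 4x8
Op 5 cut(1, 6): punch at orig (1,6); cuts so far [(1, 6), (3, 5)]; region rows[0,4) x cols[0,8) = 4x8
Unfold 1 (reflect across v@8): 4 holes -> [(1, 6), (1, 9), (3, 5), (3, 10)]
Unfold 2 (reflect across h@4): 8 holes -> [(1, 6), (1, 9), (3, 5), (3, 10), (4, 5), (4, 10), (6, 6), (6, 9)]
Unfold 3 (reflect across h@8): 16 holes -> [(1, 6), (1, 9), (3, 5), (3, 10), (4, 5), (4, 10), (6, 6), (6, 9), (9, 6), (9, 9), (11, 5), (11, 10), (12, 5), (12, 10), (14, 6), (14, 9)]
Holes: [(1, 6), (1, 9), (3, 5), (3, 10), (4, 5), (4, 10), (6, 6), (6, 9), (9, 6), (9, 9), (11, 5), (11, 10), (12, 5), (12, 10), (14, 6), (14, 9)]

Answer: yes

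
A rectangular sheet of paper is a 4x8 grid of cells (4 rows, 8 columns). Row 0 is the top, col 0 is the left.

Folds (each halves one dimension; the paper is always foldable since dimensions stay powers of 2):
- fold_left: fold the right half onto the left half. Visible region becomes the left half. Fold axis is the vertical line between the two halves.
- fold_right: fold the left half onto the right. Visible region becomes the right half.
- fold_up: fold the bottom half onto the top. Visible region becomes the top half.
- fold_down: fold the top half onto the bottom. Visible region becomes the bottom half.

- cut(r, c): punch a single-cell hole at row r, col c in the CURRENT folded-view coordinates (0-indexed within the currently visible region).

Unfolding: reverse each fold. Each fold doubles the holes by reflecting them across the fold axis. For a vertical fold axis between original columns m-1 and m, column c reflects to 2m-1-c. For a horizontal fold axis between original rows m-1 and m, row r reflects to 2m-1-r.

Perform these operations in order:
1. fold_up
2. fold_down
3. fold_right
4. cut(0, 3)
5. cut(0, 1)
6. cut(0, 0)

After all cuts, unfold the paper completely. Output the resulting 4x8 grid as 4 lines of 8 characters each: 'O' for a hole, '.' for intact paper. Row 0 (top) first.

Answer: O.OOOO.O
O.OOOO.O
O.OOOO.O
O.OOOO.O

Derivation:
Op 1 fold_up: fold axis h@2; visible region now rows[0,2) x cols[0,8) = 2x8
Op 2 fold_down: fold axis h@1; visible region now rows[1,2) x cols[0,8) = 1x8
Op 3 fold_right: fold axis v@4; visible region now rows[1,2) x cols[4,8) = 1x4
Op 4 cut(0, 3): punch at orig (1,7); cuts so far [(1, 7)]; region rows[1,2) x cols[4,8) = 1x4
Op 5 cut(0, 1): punch at orig (1,5); cuts so far [(1, 5), (1, 7)]; region rows[1,2) x cols[4,8) = 1x4
Op 6 cut(0, 0): punch at orig (1,4); cuts so far [(1, 4), (1, 5), (1, 7)]; region rows[1,2) x cols[4,8) = 1x4
Unfold 1 (reflect across v@4): 6 holes -> [(1, 0), (1, 2), (1, 3), (1, 4), (1, 5), (1, 7)]
Unfold 2 (reflect across h@1): 12 holes -> [(0, 0), (0, 2), (0, 3), (0, 4), (0, 5), (0, 7), (1, 0), (1, 2), (1, 3), (1, 4), (1, 5), (1, 7)]
Unfold 3 (reflect across h@2): 24 holes -> [(0, 0), (0, 2), (0, 3), (0, 4), (0, 5), (0, 7), (1, 0), (1, 2), (1, 3), (1, 4), (1, 5), (1, 7), (2, 0), (2, 2), (2, 3), (2, 4), (2, 5), (2, 7), (3, 0), (3, 2), (3, 3), (3, 4), (3, 5), (3, 7)]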